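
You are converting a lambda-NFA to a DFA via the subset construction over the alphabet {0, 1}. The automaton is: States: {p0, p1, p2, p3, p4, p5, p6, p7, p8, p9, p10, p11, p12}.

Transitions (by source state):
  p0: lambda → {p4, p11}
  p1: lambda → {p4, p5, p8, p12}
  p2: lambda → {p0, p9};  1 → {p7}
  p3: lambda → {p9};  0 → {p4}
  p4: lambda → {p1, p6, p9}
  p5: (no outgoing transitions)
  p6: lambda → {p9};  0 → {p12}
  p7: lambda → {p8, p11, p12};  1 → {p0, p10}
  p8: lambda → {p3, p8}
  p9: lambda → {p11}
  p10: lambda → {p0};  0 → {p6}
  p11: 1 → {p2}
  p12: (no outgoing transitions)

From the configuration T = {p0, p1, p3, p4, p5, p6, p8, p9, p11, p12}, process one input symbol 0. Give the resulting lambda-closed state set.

{p1, p3, p4, p5, p6, p8, p9, p11, p12}

p3 on 0 → {p4}.
p6 on 0 → {p12}.
No 0-transition from p0, p1, p4, p5, p8, p9, p11, p12.
Union after reading 0: {p4, p12}.
Now take the lambda-closure:
From p4 via lambda: add p1, p6, p9.
From p1 via lambda: add p5, p8.
From p9 via lambda: add p11.
From p8 via lambda: add p3.
No new states can be added; the closed set is {p1, p3, p4, p5, p6, p8, p9, p11, p12}.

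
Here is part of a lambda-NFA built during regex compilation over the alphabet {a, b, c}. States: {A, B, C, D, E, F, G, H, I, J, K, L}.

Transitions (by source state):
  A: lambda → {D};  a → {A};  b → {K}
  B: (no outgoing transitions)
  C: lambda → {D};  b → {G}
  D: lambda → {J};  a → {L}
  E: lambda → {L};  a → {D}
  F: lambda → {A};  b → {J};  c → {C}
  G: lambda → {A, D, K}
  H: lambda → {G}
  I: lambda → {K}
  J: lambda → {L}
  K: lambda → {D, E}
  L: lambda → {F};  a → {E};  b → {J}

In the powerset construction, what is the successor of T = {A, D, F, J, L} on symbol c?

{A, C, D, F, J, L}

F on c → {C}.
No c-transition from A, D, J, L.
Union after reading c: {C}.
Now take the lambda-closure:
From C via lambda: add D.
From D via lambda: add J.
From J via lambda: add L.
From L via lambda: add F.
From F via lambda: add A.
No new states can be added; the closed set is {A, C, D, F, J, L}.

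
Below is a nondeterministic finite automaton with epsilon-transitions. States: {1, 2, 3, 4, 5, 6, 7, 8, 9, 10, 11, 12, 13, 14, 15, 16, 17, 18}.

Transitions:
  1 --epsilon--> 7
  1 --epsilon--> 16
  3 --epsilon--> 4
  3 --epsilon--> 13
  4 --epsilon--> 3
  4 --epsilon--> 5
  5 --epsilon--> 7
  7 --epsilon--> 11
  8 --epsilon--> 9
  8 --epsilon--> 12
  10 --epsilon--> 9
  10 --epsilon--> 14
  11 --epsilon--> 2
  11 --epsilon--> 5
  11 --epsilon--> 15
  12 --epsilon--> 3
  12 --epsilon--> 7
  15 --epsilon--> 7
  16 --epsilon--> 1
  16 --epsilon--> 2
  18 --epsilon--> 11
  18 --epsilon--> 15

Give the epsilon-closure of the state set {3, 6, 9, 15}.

{2, 3, 4, 5, 6, 7, 9, 11, 13, 15}

Start with {3, 6, 9, 15}.
From 3 via epsilon: add 4, 13.
From 15 via epsilon: add 7.
From 4 via epsilon: add 5.
From 7 via epsilon: add 11.
From 11 via epsilon: add 2.
No new states can be added; the closed set is {2, 3, 4, 5, 6, 7, 9, 11, 13, 15}.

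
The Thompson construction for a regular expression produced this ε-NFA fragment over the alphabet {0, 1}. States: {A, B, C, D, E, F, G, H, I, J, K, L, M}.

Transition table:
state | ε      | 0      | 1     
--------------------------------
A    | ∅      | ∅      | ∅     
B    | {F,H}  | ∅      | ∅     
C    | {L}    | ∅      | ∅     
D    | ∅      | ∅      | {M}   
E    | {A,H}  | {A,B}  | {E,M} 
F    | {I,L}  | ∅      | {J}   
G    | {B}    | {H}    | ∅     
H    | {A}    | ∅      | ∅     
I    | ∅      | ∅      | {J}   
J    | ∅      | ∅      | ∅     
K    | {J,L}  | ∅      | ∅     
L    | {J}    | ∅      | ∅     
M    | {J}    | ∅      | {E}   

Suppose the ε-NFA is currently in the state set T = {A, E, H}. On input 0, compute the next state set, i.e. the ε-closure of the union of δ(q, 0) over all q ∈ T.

E on 0 → {A, B}.
No 0-transition from A, H.
Union after reading 0: {A, B}.
Now take the ε-closure:
From B via ε: add F, H.
From F via ε: add I, L.
From L via ε: add J.
No new states can be added; the closed set is {A, B, F, H, I, J, L}.

{A, B, F, H, I, J, L}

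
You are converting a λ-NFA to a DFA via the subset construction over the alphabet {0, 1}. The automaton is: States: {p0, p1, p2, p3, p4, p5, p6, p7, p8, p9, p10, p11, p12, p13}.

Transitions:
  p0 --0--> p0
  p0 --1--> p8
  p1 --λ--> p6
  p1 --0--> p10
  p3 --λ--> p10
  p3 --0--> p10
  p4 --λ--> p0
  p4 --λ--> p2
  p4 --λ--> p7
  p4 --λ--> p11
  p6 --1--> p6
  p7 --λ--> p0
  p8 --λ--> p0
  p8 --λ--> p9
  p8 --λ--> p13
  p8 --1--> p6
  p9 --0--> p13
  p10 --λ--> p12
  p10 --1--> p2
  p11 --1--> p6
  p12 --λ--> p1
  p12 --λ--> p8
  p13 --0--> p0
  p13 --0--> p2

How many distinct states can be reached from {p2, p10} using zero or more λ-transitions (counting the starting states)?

Start with {p2, p10}.
From p10 via λ: add p12.
From p12 via λ: add p1, p8.
From p1 via λ: add p6.
From p8 via λ: add p0, p9, p13.
λ-closure = {p0, p1, p2, p6, p8, p9, p10, p12, p13}, which has 9 states.

9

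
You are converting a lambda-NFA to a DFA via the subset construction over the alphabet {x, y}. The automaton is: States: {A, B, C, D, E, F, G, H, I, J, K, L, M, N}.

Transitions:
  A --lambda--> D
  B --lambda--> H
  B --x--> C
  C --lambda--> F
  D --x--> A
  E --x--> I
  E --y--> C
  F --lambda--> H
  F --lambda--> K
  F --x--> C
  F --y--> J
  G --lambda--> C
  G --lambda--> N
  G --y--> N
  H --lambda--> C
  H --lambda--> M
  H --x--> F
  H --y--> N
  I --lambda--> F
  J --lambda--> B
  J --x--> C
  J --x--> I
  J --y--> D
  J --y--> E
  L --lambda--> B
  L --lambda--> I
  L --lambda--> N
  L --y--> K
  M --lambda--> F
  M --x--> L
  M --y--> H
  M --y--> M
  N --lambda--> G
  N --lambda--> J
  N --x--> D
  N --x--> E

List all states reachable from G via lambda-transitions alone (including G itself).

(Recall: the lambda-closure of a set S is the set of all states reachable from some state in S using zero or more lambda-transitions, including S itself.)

Start with {G}.
From G via lambda: add C, N.
From C via lambda: add F.
From N via lambda: add J.
From F via lambda: add H, K.
From J via lambda: add B.
From H via lambda: add M.
No new states can be added; the closed set is {B, C, F, G, H, J, K, M, N}.

{B, C, F, G, H, J, K, M, N}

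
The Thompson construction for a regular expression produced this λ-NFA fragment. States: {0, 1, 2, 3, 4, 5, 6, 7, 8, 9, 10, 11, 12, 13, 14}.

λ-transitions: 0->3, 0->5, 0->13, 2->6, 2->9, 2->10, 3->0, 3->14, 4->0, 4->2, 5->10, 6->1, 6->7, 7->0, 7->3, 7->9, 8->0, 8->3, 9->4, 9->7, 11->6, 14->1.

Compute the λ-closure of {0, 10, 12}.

{0, 1, 3, 5, 10, 12, 13, 14}

Start with {0, 10, 12}.
From 0 via λ: add 3, 5, 13.
From 3 via λ: add 14.
From 14 via λ: add 1.
No new states can be added; the closed set is {0, 1, 3, 5, 10, 12, 13, 14}.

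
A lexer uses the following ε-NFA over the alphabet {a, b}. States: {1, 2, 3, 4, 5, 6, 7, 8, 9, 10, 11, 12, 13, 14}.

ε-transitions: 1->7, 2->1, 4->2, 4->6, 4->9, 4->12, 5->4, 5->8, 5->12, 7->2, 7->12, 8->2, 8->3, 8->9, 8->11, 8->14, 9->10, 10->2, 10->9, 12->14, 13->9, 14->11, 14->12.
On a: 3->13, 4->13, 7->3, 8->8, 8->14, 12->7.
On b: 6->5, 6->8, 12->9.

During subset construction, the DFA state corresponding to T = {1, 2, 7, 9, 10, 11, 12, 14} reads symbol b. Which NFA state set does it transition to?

{1, 2, 7, 9, 10, 11, 12, 14}

12 on b → {9}.
No b-transition from 1, 2, 7, 9, 10, 11, 14.
Union after reading b: {9}.
Now take the ε-closure:
From 9 via ε: add 10.
From 10 via ε: add 2.
From 2 via ε: add 1.
From 1 via ε: add 7.
From 7 via ε: add 12.
From 12 via ε: add 14.
From 14 via ε: add 11.
No new states can be added; the closed set is {1, 2, 7, 9, 10, 11, 12, 14}.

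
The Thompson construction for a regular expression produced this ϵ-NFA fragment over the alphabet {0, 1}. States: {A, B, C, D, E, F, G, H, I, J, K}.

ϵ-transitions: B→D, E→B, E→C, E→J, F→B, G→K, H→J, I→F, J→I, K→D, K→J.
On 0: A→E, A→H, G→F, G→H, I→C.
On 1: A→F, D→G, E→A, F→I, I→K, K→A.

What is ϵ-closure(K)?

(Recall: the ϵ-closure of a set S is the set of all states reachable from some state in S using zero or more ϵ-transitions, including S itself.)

{B, D, F, I, J, K}

Start with {K}.
From K via ϵ: add D, J.
From J via ϵ: add I.
From I via ϵ: add F.
From F via ϵ: add B.
No new states can be added; the closed set is {B, D, F, I, J, K}.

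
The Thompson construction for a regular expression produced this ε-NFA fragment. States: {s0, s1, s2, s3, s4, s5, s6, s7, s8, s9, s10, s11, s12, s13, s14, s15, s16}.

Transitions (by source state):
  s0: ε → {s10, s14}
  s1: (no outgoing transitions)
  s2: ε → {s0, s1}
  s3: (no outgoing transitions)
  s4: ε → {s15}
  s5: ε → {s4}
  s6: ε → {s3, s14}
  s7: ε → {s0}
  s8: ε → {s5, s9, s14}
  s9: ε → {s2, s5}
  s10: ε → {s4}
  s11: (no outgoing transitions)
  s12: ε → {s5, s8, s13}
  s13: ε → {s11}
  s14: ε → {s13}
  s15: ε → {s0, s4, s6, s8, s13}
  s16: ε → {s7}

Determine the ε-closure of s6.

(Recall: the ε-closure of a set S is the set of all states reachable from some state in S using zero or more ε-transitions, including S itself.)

{s3, s6, s11, s13, s14}

Start with {s6}.
From s6 via ε: add s3, s14.
From s14 via ε: add s13.
From s13 via ε: add s11.
No new states can be added; the closed set is {s3, s6, s11, s13, s14}.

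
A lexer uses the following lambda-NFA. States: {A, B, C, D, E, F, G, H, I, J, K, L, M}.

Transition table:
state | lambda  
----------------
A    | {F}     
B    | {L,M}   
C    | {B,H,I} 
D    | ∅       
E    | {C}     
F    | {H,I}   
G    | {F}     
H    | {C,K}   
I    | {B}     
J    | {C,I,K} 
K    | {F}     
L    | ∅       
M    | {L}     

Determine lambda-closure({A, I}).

Start with {A, I}.
From A via lambda: add F.
From I via lambda: add B.
From B via lambda: add L, M.
From F via lambda: add H.
From H via lambda: add C, K.
No new states can be added; the closed set is {A, B, C, F, H, I, K, L, M}.

{A, B, C, F, H, I, K, L, M}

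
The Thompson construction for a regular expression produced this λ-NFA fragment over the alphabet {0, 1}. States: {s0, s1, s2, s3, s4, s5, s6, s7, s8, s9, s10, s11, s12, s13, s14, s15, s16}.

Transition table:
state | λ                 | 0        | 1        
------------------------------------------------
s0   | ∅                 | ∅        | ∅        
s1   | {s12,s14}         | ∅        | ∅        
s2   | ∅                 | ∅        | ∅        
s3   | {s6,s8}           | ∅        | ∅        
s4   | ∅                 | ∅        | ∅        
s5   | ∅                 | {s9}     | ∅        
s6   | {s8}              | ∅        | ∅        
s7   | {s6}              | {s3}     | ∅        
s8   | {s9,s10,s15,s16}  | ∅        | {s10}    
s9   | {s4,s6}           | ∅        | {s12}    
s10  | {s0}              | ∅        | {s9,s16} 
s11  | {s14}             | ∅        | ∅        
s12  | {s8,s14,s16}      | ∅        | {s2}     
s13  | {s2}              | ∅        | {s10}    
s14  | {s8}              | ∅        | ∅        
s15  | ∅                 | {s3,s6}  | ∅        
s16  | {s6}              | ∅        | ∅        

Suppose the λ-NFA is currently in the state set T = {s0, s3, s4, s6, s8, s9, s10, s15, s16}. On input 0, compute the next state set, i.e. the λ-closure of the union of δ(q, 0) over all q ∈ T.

s15 on 0 → {s3, s6}.
No 0-transition from s0, s3, s4, s6, s8, s9, s10, s16.
Union after reading 0: {s3, s6}.
Now take the λ-closure:
From s3 via λ: add s8.
From s8 via λ: add s9, s10, s15, s16.
From s9 via λ: add s4.
From s10 via λ: add s0.
No new states can be added; the closed set is {s0, s3, s4, s6, s8, s9, s10, s15, s16}.

{s0, s3, s4, s6, s8, s9, s10, s15, s16}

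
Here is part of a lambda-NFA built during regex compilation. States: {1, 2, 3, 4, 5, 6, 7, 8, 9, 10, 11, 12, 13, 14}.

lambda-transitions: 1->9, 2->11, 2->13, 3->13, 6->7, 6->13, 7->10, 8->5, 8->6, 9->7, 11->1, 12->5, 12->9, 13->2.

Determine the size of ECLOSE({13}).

Start with {13}.
From 13 via lambda: add 2.
From 2 via lambda: add 11.
From 11 via lambda: add 1.
From 1 via lambda: add 9.
From 9 via lambda: add 7.
From 7 via lambda: add 10.
lambda-closure = {1, 2, 7, 9, 10, 11, 13}, which has 7 states.

7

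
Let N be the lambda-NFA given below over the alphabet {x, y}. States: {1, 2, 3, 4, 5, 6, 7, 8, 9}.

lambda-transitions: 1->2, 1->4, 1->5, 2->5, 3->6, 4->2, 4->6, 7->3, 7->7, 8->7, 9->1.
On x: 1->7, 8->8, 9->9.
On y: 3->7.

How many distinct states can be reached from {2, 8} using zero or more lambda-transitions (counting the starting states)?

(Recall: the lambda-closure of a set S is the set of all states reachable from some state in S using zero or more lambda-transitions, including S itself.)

Start with {2, 8}.
From 2 via lambda: add 5.
From 8 via lambda: add 7.
From 7 via lambda: add 3.
From 3 via lambda: add 6.
lambda-closure = {2, 3, 5, 6, 7, 8}, which has 6 states.

6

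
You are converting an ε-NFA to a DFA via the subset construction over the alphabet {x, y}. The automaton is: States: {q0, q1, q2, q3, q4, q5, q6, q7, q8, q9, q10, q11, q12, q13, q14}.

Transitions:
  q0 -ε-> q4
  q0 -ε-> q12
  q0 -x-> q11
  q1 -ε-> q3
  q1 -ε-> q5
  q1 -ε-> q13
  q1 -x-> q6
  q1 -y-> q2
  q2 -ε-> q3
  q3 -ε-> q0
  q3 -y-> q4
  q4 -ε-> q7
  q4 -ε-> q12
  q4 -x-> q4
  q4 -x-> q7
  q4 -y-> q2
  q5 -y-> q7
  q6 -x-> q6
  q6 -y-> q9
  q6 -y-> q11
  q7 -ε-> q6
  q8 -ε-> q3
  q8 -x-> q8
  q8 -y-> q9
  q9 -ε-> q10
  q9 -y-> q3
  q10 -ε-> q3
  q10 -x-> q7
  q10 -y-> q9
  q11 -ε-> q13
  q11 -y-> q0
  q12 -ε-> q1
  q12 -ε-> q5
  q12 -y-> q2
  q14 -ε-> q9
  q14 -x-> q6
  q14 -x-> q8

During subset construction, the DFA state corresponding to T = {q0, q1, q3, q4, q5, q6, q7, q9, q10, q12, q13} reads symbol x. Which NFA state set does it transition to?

q0 on x → {q11}.
q1 on x → {q6}.
q4 on x → {q4, q7}.
q6 on x → {q6}.
q10 on x → {q7}.
No x-transition from q3, q5, q7, q9, q12, q13.
Union after reading x: {q4, q6, q7, q11}.
Now take the ε-closure:
From q4 via ε: add q12.
From q11 via ε: add q13.
From q12 via ε: add q1, q5.
From q1 via ε: add q3.
From q3 via ε: add q0.
No new states can be added; the closed set is {q0, q1, q3, q4, q5, q6, q7, q11, q12, q13}.

{q0, q1, q3, q4, q5, q6, q7, q11, q12, q13}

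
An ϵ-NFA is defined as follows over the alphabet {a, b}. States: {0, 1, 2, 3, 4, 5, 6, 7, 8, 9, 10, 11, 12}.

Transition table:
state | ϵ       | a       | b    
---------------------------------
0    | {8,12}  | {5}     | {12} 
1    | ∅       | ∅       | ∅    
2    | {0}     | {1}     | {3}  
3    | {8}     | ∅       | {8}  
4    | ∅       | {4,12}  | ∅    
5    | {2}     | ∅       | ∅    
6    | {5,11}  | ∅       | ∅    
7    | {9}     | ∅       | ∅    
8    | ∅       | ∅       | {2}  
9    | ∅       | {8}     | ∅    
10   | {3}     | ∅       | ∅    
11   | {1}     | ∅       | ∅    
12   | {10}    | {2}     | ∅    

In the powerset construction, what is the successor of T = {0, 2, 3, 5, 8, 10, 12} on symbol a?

0 on a → {5}.
2 on a → {1}.
12 on a → {2}.
No a-transition from 3, 5, 8, 10.
Union after reading a: {1, 2, 5}.
Now take the ϵ-closure:
From 2 via ϵ: add 0.
From 0 via ϵ: add 8, 12.
From 12 via ϵ: add 10.
From 10 via ϵ: add 3.
No new states can be added; the closed set is {0, 1, 2, 3, 5, 8, 10, 12}.

{0, 1, 2, 3, 5, 8, 10, 12}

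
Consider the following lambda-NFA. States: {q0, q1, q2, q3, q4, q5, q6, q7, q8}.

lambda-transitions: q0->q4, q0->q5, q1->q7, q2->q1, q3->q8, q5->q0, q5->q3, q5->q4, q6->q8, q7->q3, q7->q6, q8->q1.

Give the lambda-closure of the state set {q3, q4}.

Start with {q3, q4}.
From q3 via lambda: add q8.
From q8 via lambda: add q1.
From q1 via lambda: add q7.
From q7 via lambda: add q6.
No new states can be added; the closed set is {q1, q3, q4, q6, q7, q8}.

{q1, q3, q4, q6, q7, q8}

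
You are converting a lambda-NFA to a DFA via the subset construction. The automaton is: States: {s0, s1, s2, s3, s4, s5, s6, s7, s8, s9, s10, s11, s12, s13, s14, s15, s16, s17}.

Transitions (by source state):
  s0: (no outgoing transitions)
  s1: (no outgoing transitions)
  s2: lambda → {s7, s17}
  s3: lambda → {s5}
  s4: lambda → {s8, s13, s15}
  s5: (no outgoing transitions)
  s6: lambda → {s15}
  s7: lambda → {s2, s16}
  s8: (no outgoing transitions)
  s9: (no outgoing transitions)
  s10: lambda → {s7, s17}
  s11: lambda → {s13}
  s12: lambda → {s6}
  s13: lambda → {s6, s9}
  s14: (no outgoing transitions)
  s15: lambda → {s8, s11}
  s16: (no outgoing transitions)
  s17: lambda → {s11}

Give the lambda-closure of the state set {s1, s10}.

Start with {s1, s10}.
From s10 via lambda: add s7, s17.
From s7 via lambda: add s2, s16.
From s17 via lambda: add s11.
From s11 via lambda: add s13.
From s13 via lambda: add s6, s9.
From s6 via lambda: add s15.
From s15 via lambda: add s8.
No new states can be added; the closed set is {s1, s2, s6, s7, s8, s9, s10, s11, s13, s15, s16, s17}.

{s1, s2, s6, s7, s8, s9, s10, s11, s13, s15, s16, s17}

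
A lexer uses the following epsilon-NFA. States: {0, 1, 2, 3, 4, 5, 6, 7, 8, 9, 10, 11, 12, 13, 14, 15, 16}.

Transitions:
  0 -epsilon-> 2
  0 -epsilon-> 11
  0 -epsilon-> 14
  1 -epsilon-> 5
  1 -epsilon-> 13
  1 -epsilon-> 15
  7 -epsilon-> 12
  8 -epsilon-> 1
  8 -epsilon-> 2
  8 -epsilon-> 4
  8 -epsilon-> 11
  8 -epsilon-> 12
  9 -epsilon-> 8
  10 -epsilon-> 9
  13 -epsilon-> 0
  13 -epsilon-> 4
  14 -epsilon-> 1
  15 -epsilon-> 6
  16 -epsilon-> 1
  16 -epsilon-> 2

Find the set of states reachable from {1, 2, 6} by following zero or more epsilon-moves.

Start with {1, 2, 6}.
From 1 via epsilon: add 5, 13, 15.
From 13 via epsilon: add 0, 4.
From 0 via epsilon: add 11, 14.
No new states can be added; the closed set is {0, 1, 2, 4, 5, 6, 11, 13, 14, 15}.

{0, 1, 2, 4, 5, 6, 11, 13, 14, 15}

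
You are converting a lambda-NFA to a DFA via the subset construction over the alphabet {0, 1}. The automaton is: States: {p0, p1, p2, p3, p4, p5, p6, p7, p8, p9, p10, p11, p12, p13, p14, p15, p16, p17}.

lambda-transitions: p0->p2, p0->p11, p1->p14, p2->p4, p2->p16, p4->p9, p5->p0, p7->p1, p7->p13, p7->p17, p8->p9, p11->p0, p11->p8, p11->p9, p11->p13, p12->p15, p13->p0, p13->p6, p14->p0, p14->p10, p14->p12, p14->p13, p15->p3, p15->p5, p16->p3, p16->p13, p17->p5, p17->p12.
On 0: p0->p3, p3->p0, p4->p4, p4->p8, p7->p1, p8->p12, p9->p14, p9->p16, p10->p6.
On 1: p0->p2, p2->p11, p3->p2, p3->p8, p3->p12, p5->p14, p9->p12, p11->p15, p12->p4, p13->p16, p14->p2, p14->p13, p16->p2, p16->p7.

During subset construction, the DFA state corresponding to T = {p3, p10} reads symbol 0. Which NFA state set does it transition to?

p3 on 0 → {p0}.
p10 on 0 → {p6}.
Union after reading 0: {p0, p6}.
Now take the lambda-closure:
From p0 via lambda: add p2, p11.
From p2 via lambda: add p4, p16.
From p11 via lambda: add p8, p9, p13.
From p16 via lambda: add p3.
No new states can be added; the closed set is {p0, p2, p3, p4, p6, p8, p9, p11, p13, p16}.

{p0, p2, p3, p4, p6, p8, p9, p11, p13, p16}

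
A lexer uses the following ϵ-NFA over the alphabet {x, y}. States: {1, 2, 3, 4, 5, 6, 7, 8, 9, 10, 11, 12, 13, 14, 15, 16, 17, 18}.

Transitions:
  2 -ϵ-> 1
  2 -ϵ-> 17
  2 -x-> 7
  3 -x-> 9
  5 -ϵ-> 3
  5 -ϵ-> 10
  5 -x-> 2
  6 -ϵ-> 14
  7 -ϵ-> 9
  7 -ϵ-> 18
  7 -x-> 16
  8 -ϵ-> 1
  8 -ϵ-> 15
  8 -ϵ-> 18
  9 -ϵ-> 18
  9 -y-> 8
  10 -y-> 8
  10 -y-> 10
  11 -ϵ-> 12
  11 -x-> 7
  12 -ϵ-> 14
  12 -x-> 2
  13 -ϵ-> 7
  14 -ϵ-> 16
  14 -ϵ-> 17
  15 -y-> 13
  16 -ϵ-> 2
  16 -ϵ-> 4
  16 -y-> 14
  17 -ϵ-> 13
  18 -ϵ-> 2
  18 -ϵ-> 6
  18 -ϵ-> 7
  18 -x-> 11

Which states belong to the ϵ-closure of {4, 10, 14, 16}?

{1, 2, 4, 6, 7, 9, 10, 13, 14, 16, 17, 18}

Start with {4, 10, 14, 16}.
From 14 via ϵ: add 17.
From 16 via ϵ: add 2.
From 2 via ϵ: add 1.
From 17 via ϵ: add 13.
From 13 via ϵ: add 7.
From 7 via ϵ: add 9, 18.
From 18 via ϵ: add 6.
No new states can be added; the closed set is {1, 2, 4, 6, 7, 9, 10, 13, 14, 16, 17, 18}.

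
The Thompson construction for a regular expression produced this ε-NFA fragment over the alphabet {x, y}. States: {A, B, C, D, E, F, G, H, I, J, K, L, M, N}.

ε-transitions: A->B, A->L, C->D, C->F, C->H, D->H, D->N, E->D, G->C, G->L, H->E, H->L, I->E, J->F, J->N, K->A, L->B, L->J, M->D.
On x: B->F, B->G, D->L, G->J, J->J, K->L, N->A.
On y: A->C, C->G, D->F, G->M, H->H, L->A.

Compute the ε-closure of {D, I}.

Start with {D, I}.
From D via ε: add H, N.
From I via ε: add E.
From H via ε: add L.
From L via ε: add B, J.
From J via ε: add F.
No new states can be added; the closed set is {B, D, E, F, H, I, J, L, N}.

{B, D, E, F, H, I, J, L, N}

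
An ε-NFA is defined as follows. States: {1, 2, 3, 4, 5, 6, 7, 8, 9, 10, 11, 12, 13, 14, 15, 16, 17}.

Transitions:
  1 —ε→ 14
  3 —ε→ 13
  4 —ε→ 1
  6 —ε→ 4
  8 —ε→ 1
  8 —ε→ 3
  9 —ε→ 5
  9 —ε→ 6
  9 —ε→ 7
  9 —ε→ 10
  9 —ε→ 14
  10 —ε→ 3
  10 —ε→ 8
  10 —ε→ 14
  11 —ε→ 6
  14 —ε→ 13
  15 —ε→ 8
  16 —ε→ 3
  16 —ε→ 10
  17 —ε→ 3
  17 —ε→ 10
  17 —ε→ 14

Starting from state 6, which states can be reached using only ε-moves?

{1, 4, 6, 13, 14}

Start with {6}.
From 6 via ε: add 4.
From 4 via ε: add 1.
From 1 via ε: add 14.
From 14 via ε: add 13.
No new states can be added; the closed set is {1, 4, 6, 13, 14}.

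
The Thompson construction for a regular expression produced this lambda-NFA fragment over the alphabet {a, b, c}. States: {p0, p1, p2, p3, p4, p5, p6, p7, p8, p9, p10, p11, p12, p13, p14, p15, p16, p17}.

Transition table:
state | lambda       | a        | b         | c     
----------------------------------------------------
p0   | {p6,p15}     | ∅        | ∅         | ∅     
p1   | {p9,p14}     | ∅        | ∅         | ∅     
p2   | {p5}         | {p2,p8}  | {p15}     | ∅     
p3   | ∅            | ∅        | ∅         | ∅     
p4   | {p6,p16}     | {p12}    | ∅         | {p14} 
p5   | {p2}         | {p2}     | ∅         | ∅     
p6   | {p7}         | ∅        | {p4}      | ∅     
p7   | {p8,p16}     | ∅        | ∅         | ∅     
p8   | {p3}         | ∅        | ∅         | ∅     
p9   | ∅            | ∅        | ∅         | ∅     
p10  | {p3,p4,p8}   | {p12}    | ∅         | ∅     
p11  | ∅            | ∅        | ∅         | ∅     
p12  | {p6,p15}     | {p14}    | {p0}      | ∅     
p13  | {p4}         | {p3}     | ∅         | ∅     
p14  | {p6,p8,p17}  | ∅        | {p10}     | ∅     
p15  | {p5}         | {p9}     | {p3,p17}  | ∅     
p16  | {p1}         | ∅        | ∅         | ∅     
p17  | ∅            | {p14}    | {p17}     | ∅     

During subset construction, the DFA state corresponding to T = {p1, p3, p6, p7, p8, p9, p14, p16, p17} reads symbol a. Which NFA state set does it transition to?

{p1, p3, p6, p7, p8, p9, p14, p16, p17}

p17 on a → {p14}.
No a-transition from p1, p3, p6, p7, p8, p9, p14, p16.
Union after reading a: {p14}.
Now take the lambda-closure:
From p14 via lambda: add p6, p8, p17.
From p6 via lambda: add p7.
From p8 via lambda: add p3.
From p7 via lambda: add p16.
From p16 via lambda: add p1.
From p1 via lambda: add p9.
No new states can be added; the closed set is {p1, p3, p6, p7, p8, p9, p14, p16, p17}.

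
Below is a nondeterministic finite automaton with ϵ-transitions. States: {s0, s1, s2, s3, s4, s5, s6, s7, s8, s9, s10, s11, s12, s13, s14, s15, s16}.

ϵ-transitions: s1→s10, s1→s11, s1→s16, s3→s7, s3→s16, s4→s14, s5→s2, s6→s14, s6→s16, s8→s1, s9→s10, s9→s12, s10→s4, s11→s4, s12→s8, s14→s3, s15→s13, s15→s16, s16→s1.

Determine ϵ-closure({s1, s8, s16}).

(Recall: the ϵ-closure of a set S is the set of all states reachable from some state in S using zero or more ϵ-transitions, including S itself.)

Start with {s1, s8, s16}.
From s1 via ϵ: add s10, s11.
From s10 via ϵ: add s4.
From s4 via ϵ: add s14.
From s14 via ϵ: add s3.
From s3 via ϵ: add s7.
No new states can be added; the closed set is {s1, s3, s4, s7, s8, s10, s11, s14, s16}.

{s1, s3, s4, s7, s8, s10, s11, s14, s16}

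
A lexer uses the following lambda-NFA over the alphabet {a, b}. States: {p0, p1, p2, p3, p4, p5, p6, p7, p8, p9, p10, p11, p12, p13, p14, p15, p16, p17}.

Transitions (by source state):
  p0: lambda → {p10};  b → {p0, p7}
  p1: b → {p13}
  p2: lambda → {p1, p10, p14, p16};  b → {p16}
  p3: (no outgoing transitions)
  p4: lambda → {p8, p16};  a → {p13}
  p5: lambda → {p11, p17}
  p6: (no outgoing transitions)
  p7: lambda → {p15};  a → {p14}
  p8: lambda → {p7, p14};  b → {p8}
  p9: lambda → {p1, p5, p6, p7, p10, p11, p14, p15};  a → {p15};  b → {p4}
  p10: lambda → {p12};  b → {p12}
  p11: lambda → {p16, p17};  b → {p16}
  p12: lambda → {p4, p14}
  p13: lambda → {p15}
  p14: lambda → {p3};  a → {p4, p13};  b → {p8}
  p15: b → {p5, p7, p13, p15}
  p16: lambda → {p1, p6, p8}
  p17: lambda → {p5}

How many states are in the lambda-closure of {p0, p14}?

12

Start with {p0, p14}.
From p0 via lambda: add p10.
From p14 via lambda: add p3.
From p10 via lambda: add p12.
From p12 via lambda: add p4.
From p4 via lambda: add p8, p16.
From p8 via lambda: add p7.
From p16 via lambda: add p1, p6.
From p7 via lambda: add p15.
lambda-closure = {p0, p1, p3, p4, p6, p7, p8, p10, p12, p14, p15, p16}, which has 12 states.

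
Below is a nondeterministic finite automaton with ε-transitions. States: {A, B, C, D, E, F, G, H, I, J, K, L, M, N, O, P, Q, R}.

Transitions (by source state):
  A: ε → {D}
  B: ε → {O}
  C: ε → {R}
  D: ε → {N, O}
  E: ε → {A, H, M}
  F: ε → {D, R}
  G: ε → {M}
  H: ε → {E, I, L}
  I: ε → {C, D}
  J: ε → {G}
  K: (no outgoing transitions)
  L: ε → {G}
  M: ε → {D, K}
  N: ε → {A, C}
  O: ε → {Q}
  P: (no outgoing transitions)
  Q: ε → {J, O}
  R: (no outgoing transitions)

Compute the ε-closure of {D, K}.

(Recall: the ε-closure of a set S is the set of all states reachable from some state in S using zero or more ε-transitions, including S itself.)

{A, C, D, G, J, K, M, N, O, Q, R}

Start with {D, K}.
From D via ε: add N, O.
From N via ε: add A, C.
From O via ε: add Q.
From C via ε: add R.
From Q via ε: add J.
From J via ε: add G.
From G via ε: add M.
No new states can be added; the closed set is {A, C, D, G, J, K, M, N, O, Q, R}.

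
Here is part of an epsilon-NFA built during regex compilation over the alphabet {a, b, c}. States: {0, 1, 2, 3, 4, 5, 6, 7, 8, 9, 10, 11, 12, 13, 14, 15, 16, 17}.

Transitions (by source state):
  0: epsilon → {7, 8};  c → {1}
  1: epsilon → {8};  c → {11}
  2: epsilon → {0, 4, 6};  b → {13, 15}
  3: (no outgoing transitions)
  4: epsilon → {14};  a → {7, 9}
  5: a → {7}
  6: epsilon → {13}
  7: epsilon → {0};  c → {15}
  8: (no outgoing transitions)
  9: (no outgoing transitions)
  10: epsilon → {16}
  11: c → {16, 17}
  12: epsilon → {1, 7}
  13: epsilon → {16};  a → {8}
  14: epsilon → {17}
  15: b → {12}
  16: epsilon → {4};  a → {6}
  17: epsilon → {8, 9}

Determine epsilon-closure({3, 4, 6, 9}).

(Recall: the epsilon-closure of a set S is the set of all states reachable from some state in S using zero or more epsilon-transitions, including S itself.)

Start with {3, 4, 6, 9}.
From 4 via epsilon: add 14.
From 6 via epsilon: add 13.
From 13 via epsilon: add 16.
From 14 via epsilon: add 17.
From 17 via epsilon: add 8.
No new states can be added; the closed set is {3, 4, 6, 8, 9, 13, 14, 16, 17}.

{3, 4, 6, 8, 9, 13, 14, 16, 17}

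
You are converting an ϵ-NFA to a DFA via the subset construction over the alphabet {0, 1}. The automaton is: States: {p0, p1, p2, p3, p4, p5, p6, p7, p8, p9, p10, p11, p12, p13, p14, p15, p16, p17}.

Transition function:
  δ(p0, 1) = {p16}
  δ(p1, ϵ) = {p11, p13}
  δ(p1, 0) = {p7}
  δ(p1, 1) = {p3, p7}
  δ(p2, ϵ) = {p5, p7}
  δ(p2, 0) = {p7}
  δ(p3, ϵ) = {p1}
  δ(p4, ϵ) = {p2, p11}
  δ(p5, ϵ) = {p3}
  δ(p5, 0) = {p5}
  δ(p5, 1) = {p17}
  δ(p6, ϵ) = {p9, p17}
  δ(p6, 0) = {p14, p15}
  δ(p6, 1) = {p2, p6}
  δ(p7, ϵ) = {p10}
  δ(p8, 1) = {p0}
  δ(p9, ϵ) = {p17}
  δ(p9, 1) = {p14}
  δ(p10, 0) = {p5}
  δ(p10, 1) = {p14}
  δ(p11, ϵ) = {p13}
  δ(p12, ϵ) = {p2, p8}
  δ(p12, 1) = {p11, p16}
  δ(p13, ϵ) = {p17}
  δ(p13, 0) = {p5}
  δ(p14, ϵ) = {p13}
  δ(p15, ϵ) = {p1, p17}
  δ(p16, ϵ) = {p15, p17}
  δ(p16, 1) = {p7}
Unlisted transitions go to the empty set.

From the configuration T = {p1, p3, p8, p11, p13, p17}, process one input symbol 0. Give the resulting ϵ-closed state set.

{p1, p3, p5, p7, p10, p11, p13, p17}

p1 on 0 → {p7}.
p13 on 0 → {p5}.
No 0-transition from p3, p8, p11, p17.
Union after reading 0: {p5, p7}.
Now take the ϵ-closure:
From p5 via ϵ: add p3.
From p7 via ϵ: add p10.
From p3 via ϵ: add p1.
From p1 via ϵ: add p11, p13.
From p13 via ϵ: add p17.
No new states can be added; the closed set is {p1, p3, p5, p7, p10, p11, p13, p17}.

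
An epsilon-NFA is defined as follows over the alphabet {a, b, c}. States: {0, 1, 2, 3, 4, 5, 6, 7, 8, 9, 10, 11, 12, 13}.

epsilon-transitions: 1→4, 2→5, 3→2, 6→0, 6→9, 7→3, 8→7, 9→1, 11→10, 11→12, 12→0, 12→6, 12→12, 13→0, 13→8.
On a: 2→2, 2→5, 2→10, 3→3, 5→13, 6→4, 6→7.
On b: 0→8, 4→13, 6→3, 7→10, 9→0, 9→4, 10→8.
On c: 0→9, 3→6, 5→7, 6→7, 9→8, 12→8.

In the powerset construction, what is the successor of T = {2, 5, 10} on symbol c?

{2, 3, 5, 7}

5 on c → {7}.
No c-transition from 2, 10.
Union after reading c: {7}.
Now take the epsilon-closure:
From 7 via epsilon: add 3.
From 3 via epsilon: add 2.
From 2 via epsilon: add 5.
No new states can be added; the closed set is {2, 3, 5, 7}.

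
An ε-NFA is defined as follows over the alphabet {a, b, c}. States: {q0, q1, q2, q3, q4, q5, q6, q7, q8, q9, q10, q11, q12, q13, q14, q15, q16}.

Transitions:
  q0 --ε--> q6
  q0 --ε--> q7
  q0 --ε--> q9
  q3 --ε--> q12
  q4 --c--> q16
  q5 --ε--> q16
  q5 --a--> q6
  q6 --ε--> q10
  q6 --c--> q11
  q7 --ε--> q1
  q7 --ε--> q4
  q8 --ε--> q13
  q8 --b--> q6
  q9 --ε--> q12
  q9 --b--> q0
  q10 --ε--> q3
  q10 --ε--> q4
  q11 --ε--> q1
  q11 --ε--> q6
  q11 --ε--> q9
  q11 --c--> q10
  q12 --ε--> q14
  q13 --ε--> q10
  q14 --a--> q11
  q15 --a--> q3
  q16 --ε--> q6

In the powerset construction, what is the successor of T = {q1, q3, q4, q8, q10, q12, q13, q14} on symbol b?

{q3, q4, q6, q10, q12, q14}

q8 on b → {q6}.
No b-transition from q1, q3, q4, q10, q12, q13, q14.
Union after reading b: {q6}.
Now take the ε-closure:
From q6 via ε: add q10.
From q10 via ε: add q3, q4.
From q3 via ε: add q12.
From q12 via ε: add q14.
No new states can be added; the closed set is {q3, q4, q6, q10, q12, q14}.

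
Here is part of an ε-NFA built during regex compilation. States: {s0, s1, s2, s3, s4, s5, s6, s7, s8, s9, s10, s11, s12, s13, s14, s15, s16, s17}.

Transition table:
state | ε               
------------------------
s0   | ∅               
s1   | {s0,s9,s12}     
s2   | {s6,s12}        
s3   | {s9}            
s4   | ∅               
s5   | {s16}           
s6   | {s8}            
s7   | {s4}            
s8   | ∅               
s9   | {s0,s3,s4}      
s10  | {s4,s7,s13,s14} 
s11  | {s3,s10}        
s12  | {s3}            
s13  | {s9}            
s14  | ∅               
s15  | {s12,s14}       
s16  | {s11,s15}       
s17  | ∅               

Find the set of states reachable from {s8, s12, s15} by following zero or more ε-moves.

Start with {s8, s12, s15}.
From s12 via ε: add s3.
From s15 via ε: add s14.
From s3 via ε: add s9.
From s9 via ε: add s0, s4.
No new states can be added; the closed set is {s0, s3, s4, s8, s9, s12, s14, s15}.

{s0, s3, s4, s8, s9, s12, s14, s15}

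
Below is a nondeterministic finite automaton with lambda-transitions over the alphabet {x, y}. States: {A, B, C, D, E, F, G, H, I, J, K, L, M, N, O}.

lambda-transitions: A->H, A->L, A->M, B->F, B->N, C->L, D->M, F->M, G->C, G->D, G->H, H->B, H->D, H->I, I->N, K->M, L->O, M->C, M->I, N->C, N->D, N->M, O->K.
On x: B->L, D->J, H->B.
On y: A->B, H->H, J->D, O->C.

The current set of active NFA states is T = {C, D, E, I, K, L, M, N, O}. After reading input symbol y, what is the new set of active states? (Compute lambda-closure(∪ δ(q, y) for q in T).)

O on y → {C}.
No y-transition from C, D, E, I, K, L, M, N.
Union after reading y: {C}.
Now take the lambda-closure:
From C via lambda: add L.
From L via lambda: add O.
From O via lambda: add K.
From K via lambda: add M.
From M via lambda: add I.
From I via lambda: add N.
From N via lambda: add D.
No new states can be added; the closed set is {C, D, I, K, L, M, N, O}.

{C, D, I, K, L, M, N, O}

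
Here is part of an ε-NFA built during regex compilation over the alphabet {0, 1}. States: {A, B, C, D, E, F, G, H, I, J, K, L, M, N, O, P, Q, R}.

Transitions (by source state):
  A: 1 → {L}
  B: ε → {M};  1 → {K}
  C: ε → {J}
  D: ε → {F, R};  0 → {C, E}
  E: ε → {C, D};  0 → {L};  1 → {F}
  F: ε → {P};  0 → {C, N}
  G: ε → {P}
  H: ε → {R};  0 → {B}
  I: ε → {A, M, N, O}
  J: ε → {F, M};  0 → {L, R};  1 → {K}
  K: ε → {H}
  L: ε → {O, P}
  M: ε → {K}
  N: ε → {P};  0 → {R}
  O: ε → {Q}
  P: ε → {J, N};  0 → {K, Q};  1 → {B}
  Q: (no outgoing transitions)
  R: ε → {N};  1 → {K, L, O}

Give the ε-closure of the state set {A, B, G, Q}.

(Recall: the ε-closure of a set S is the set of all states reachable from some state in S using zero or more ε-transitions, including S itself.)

Start with {A, B, G, Q}.
From B via ε: add M.
From G via ε: add P.
From M via ε: add K.
From P via ε: add J, N.
From J via ε: add F.
From K via ε: add H.
From H via ε: add R.
No new states can be added; the closed set is {A, B, F, G, H, J, K, M, N, P, Q, R}.

{A, B, F, G, H, J, K, M, N, P, Q, R}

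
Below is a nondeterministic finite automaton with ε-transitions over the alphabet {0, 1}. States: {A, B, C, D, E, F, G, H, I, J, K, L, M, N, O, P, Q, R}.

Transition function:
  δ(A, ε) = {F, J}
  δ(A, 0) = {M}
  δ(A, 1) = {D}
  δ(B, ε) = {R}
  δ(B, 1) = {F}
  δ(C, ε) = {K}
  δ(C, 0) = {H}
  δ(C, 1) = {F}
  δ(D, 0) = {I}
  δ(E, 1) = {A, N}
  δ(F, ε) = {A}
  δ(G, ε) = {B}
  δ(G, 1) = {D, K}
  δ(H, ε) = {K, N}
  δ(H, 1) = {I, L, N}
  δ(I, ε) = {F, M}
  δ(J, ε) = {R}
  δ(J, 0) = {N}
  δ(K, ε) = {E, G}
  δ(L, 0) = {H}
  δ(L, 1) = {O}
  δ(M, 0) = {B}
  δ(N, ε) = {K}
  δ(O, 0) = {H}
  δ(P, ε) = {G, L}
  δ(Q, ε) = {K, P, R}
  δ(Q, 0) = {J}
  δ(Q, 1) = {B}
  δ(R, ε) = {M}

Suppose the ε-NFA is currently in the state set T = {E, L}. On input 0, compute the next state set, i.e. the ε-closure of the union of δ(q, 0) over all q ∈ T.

{B, E, G, H, K, M, N, R}

L on 0 → {H}.
No 0-transition from E.
Union after reading 0: {H}.
Now take the ε-closure:
From H via ε: add K, N.
From K via ε: add E, G.
From G via ε: add B.
From B via ε: add R.
From R via ε: add M.
No new states can be added; the closed set is {B, E, G, H, K, M, N, R}.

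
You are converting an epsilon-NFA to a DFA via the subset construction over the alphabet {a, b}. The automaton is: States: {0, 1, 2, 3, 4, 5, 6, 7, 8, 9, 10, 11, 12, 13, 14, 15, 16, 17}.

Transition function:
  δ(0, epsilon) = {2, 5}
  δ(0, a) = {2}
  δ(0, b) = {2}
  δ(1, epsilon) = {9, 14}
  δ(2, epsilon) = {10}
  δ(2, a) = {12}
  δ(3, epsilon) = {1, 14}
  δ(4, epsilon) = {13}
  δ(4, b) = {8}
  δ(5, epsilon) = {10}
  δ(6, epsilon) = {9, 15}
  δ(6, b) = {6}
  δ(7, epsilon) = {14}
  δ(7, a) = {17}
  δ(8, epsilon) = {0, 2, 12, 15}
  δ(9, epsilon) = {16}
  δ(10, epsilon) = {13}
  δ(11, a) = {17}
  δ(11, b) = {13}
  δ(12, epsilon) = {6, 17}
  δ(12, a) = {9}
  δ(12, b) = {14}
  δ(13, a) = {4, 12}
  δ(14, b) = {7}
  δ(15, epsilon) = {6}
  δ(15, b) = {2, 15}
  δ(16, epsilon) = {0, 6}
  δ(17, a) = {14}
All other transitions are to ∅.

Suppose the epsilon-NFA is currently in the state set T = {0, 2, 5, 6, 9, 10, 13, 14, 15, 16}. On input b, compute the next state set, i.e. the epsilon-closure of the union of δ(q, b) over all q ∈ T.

{0, 2, 5, 6, 7, 9, 10, 13, 14, 15, 16}

0 on b → {2}.
6 on b → {6}.
14 on b → {7}.
15 on b → {2, 15}.
No b-transition from 2, 5, 9, 10, 13, 16.
Union after reading b: {2, 6, 7, 15}.
Now take the epsilon-closure:
From 2 via epsilon: add 10.
From 6 via epsilon: add 9.
From 7 via epsilon: add 14.
From 9 via epsilon: add 16.
From 10 via epsilon: add 13.
From 16 via epsilon: add 0.
From 0 via epsilon: add 5.
No new states can be added; the closed set is {0, 2, 5, 6, 7, 9, 10, 13, 14, 15, 16}.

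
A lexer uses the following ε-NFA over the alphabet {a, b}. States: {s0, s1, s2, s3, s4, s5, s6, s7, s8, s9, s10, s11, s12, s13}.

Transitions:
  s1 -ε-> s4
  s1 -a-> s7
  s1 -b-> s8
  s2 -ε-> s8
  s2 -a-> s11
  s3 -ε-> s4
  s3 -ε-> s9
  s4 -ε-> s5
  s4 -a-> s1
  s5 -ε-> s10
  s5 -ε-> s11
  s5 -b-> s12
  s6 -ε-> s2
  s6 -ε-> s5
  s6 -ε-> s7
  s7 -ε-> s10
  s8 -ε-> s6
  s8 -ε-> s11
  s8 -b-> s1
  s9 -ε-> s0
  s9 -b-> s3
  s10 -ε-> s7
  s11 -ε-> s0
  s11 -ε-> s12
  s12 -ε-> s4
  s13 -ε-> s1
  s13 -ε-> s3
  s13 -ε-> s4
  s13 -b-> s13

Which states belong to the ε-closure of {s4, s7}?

{s0, s4, s5, s7, s10, s11, s12}

Start with {s4, s7}.
From s4 via ε: add s5.
From s7 via ε: add s10.
From s5 via ε: add s11.
From s11 via ε: add s0, s12.
No new states can be added; the closed set is {s0, s4, s5, s7, s10, s11, s12}.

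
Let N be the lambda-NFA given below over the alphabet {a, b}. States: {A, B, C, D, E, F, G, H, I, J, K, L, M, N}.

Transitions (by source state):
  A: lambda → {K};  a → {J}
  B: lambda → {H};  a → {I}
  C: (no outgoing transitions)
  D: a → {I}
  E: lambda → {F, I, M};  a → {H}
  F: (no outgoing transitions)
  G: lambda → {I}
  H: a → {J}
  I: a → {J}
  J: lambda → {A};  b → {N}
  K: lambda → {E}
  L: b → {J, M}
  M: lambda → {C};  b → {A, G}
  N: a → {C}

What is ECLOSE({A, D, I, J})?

{A, C, D, E, F, I, J, K, M}

Start with {A, D, I, J}.
From A via lambda: add K.
From K via lambda: add E.
From E via lambda: add F, M.
From M via lambda: add C.
No new states can be added; the closed set is {A, C, D, E, F, I, J, K, M}.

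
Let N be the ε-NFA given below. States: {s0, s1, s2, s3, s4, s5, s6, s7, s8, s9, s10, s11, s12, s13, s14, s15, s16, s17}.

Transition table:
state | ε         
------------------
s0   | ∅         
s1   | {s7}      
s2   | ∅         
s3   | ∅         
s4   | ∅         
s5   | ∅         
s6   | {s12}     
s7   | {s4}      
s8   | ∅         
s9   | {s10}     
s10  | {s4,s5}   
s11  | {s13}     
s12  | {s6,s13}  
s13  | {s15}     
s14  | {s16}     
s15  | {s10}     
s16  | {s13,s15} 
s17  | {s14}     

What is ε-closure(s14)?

Start with {s14}.
From s14 via ε: add s16.
From s16 via ε: add s13, s15.
From s15 via ε: add s10.
From s10 via ε: add s4, s5.
No new states can be added; the closed set is {s4, s5, s10, s13, s14, s15, s16}.

{s4, s5, s10, s13, s14, s15, s16}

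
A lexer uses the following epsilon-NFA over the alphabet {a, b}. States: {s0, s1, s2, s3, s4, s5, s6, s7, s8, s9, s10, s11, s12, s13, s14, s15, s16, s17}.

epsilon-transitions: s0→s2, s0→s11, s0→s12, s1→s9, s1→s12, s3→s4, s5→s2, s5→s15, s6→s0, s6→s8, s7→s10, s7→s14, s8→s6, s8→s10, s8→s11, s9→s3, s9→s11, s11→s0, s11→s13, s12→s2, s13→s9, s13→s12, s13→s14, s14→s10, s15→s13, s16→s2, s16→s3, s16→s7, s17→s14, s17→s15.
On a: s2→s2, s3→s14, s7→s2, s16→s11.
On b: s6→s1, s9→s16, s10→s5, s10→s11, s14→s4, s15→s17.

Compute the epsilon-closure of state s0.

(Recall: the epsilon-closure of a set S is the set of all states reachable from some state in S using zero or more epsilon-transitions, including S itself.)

{s0, s2, s3, s4, s9, s10, s11, s12, s13, s14}

Start with {s0}.
From s0 via epsilon: add s2, s11, s12.
From s11 via epsilon: add s13.
From s13 via epsilon: add s9, s14.
From s9 via epsilon: add s3.
From s14 via epsilon: add s10.
From s3 via epsilon: add s4.
No new states can be added; the closed set is {s0, s2, s3, s4, s9, s10, s11, s12, s13, s14}.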